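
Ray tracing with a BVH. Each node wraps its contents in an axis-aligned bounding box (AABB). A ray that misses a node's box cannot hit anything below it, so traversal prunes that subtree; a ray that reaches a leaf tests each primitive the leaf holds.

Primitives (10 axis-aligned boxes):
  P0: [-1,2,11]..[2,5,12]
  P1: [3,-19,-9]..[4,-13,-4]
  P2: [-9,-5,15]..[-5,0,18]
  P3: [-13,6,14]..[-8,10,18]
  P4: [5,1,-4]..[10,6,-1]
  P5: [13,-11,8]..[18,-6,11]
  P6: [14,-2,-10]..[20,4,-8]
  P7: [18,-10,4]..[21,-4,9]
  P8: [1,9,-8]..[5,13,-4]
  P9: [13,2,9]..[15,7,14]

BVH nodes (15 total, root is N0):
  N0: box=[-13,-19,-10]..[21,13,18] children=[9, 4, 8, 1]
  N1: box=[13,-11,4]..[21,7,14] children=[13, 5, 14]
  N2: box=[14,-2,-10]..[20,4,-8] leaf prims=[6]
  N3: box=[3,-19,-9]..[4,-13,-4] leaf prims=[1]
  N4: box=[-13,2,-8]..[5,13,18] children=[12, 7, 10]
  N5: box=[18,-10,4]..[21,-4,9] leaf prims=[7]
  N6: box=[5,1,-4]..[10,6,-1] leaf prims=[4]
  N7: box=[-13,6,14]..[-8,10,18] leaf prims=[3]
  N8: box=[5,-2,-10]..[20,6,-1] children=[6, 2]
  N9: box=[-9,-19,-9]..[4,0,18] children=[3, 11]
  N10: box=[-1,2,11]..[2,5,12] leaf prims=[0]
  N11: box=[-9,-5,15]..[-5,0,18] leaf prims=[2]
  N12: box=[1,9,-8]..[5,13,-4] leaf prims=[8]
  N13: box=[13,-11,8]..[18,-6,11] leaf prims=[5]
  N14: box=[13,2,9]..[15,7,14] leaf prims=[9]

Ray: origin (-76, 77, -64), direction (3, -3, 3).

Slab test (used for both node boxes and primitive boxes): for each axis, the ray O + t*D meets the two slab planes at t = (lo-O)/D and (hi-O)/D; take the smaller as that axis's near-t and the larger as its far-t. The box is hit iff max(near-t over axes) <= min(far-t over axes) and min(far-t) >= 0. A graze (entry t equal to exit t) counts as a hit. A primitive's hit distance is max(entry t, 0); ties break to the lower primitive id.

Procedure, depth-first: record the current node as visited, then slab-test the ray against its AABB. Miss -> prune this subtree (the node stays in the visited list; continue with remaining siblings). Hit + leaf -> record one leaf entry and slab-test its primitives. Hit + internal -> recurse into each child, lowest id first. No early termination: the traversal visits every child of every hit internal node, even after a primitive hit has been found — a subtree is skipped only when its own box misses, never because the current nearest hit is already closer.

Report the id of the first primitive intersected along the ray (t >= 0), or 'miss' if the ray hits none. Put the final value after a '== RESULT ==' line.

Traverse from the root:
N0 x:[21,97/3] y:[64/3,32] z:[18,82/3] -> hit [64/3,82/3], descend [1, 4, 8, 9]
  N1 x:[89/3,97/3] y:[70/3,88/3] z:[68/3,26] -> miss, prune
  N4 x:[21,27] y:[64/3,25] z:[56/3,82/3] -> hit [64/3,25], descend [7, 10, 12]
    N7 x:[21,68/3] y:[67/3,71/3] z:[26,82/3] -> miss, prune
    N10 x:[25,26] y:[24,25] z:[25,76/3] -> hit [25,25] leaf, test {P0@t=25}
    N12 x:[77/3,27] y:[64/3,68/3] z:[56/3,20] -> miss, prune
  N8 x:[27,32] y:[71/3,79/3] z:[18,21] -> miss, prune
  N9 x:[67/3,80/3] y:[77/3,32] z:[55/3,82/3] -> hit [77/3,80/3], descend [3, 11]
    N3 x:[79/3,80/3] y:[30,32] z:[55/3,20] -> miss, prune
    N11 x:[67/3,71/3] y:[77/3,82/3] z:[79/3,82/3] -> miss, prune

Summary -> nodes [0, 1, 4, 7, 10, 12, 8, 9, 3, 11]; box-tests=10; leaf-entries=1; first=P0

== RESULT ==
0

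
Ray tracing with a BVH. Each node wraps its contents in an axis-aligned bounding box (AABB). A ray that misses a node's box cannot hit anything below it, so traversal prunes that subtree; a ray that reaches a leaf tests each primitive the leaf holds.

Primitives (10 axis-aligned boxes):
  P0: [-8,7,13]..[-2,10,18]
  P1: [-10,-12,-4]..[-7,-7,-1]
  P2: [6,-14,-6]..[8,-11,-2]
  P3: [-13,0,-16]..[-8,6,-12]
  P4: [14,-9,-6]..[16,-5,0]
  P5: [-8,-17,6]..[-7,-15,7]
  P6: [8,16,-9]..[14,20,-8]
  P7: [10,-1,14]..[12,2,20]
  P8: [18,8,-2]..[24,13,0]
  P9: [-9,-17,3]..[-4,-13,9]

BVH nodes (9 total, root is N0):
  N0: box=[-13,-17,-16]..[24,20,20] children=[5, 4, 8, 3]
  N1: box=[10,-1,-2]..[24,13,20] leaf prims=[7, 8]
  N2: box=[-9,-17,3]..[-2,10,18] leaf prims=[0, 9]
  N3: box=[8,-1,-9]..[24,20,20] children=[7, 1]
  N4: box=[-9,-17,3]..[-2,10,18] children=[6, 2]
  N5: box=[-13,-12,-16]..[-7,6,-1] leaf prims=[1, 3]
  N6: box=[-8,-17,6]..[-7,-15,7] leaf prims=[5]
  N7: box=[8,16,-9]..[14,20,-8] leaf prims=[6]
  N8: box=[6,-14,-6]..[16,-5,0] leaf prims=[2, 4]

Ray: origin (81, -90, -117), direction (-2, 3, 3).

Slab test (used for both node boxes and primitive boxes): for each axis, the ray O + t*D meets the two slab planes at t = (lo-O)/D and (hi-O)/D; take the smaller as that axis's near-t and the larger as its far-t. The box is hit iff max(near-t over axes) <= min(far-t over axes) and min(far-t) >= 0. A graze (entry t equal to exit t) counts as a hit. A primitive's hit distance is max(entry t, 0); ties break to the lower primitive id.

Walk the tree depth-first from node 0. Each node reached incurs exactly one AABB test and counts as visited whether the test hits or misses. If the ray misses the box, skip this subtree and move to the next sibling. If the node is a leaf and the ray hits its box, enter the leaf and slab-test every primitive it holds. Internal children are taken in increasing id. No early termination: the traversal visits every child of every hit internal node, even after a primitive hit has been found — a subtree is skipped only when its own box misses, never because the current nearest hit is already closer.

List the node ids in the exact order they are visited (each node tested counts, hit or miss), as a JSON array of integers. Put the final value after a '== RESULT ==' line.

Trace the traversal:
N0 x:[57/2,47] y:[73/3,110/3] z:[101/3,137/3] -> hit [101/3,110/3], descend [3, 4, 5, 8]
  N3 x:[57/2,73/2] y:[89/3,110/3] z:[36,137/3] -> hit [36,73/2], descend [1, 7]
    N1 x:[57/2,71/2] y:[89/3,103/3] z:[115/3,137/3] -> miss, prune
    N7 x:[67/2,73/2] y:[106/3,110/3] z:[36,109/3] -> hit [36,109/3] leaf, test {P6@t=36}
  N4 x:[83/2,45] y:[73/3,100/3] z:[40,45] -> miss, prune
  N5 x:[44,47] y:[26,32] z:[101/3,116/3] -> miss, prune
  N8 x:[65/2,75/2] y:[76/3,85/3] z:[37,39] -> miss, prune

Visited [0, 3, 1, 7, 4, 5, 8]. Tests: 7 box, 1 leaf. Nearest: P6.

== RESULT ==
[0, 3, 1, 7, 4, 5, 8]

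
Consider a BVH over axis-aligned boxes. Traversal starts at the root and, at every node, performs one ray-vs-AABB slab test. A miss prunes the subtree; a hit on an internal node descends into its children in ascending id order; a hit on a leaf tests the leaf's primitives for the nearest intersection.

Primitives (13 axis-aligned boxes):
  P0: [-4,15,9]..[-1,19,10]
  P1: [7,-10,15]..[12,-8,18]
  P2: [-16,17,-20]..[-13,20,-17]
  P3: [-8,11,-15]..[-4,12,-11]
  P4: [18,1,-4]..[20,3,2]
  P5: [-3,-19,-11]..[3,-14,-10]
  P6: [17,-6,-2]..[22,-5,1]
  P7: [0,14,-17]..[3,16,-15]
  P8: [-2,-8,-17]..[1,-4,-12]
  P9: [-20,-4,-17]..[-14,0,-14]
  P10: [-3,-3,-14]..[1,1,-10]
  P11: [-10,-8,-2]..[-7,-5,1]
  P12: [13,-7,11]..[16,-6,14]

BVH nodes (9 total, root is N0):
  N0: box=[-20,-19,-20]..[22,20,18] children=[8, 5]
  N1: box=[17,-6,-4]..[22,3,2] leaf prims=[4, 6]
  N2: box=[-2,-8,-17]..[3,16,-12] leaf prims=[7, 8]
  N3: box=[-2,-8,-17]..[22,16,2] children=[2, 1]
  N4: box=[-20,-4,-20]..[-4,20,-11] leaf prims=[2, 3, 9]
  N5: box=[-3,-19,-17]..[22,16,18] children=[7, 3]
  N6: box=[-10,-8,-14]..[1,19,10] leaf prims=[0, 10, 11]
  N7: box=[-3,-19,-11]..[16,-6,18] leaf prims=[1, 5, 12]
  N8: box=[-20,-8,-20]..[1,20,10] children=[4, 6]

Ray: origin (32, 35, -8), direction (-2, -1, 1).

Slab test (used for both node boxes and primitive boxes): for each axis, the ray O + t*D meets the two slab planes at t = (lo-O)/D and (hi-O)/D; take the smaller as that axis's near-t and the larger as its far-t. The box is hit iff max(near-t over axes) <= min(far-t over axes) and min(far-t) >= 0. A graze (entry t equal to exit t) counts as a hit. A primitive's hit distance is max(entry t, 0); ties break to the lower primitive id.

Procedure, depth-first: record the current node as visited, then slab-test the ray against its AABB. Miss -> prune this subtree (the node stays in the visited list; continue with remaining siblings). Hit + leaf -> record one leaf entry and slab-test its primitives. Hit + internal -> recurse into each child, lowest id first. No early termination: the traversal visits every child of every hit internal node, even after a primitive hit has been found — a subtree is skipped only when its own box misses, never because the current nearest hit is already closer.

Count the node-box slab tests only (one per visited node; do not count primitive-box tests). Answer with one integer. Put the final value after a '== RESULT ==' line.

Walk:
N0 x:[5,26] y:[15,54] z:[-12,26] -> hit [15,26], descend [5, 8]
  N5 x:[5,35/2] y:[19,54] z:[-9,26] -> miss, prune
  N8 x:[31/2,26] y:[15,43] z:[-12,18] -> hit [31/2,18], descend [4, 6]
    N4 x:[18,26] y:[15,39] z:[-12,-3] -> miss, prune
    N6 x:[31/2,21] y:[16,43] z:[-6,18] -> hit [16,18] leaf, test {P0@t=17, P10(miss), P11(miss)}

Summary -> nodes [0, 5, 8, 4, 6]; box-tests=5; leaf-entries=1; first=P0

== RESULT ==
5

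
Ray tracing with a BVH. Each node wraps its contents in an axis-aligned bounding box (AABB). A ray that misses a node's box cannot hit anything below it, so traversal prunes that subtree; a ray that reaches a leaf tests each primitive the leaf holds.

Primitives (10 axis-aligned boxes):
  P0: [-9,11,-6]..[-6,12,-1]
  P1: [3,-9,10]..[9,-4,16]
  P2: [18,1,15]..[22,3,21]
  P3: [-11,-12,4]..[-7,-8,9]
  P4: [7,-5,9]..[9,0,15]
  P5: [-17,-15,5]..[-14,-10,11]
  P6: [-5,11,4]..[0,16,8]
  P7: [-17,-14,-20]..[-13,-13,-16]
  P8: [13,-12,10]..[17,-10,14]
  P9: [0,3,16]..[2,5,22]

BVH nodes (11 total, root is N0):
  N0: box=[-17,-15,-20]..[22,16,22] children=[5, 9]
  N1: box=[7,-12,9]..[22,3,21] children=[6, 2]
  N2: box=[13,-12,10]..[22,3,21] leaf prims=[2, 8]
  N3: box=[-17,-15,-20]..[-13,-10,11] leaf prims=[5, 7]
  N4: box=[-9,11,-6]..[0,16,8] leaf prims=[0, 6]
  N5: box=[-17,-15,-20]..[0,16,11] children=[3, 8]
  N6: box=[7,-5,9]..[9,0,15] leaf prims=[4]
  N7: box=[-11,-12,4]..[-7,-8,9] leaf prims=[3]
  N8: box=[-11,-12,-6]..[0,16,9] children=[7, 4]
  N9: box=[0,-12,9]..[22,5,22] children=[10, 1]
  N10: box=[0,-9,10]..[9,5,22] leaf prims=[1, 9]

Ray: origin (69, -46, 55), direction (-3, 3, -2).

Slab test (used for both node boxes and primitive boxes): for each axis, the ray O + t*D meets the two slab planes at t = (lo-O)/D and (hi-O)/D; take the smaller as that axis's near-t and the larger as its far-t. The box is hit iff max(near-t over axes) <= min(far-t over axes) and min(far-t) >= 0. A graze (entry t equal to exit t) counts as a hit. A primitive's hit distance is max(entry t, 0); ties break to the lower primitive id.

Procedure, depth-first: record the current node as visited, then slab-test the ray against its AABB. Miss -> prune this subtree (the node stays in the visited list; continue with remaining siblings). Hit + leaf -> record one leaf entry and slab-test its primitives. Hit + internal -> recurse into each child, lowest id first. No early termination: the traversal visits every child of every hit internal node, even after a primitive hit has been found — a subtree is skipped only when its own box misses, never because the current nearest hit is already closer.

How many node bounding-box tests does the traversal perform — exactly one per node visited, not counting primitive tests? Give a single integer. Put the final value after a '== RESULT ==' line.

Traverse from the root:
N0 x:[47/3,86/3] y:[31/3,62/3] z:[33/2,75/2] -> hit [33/2,62/3], descend [5, 9]
  N5 x:[23,86/3] y:[31/3,62/3] z:[22,75/2] -> miss, prune
  N9 x:[47/3,23] y:[34/3,17] z:[33/2,23] -> hit [33/2,17], descend [1, 10]
    N1 x:[47/3,62/3] y:[34/3,49/3] z:[17,23] -> miss, prune
    N10 x:[20,23] y:[37/3,17] z:[33/2,45/2] -> miss, prune

5 AABB tests over nodes [0, 5, 9, 1, 10]; 0 leaves entered; closest miss.

== RESULT ==
5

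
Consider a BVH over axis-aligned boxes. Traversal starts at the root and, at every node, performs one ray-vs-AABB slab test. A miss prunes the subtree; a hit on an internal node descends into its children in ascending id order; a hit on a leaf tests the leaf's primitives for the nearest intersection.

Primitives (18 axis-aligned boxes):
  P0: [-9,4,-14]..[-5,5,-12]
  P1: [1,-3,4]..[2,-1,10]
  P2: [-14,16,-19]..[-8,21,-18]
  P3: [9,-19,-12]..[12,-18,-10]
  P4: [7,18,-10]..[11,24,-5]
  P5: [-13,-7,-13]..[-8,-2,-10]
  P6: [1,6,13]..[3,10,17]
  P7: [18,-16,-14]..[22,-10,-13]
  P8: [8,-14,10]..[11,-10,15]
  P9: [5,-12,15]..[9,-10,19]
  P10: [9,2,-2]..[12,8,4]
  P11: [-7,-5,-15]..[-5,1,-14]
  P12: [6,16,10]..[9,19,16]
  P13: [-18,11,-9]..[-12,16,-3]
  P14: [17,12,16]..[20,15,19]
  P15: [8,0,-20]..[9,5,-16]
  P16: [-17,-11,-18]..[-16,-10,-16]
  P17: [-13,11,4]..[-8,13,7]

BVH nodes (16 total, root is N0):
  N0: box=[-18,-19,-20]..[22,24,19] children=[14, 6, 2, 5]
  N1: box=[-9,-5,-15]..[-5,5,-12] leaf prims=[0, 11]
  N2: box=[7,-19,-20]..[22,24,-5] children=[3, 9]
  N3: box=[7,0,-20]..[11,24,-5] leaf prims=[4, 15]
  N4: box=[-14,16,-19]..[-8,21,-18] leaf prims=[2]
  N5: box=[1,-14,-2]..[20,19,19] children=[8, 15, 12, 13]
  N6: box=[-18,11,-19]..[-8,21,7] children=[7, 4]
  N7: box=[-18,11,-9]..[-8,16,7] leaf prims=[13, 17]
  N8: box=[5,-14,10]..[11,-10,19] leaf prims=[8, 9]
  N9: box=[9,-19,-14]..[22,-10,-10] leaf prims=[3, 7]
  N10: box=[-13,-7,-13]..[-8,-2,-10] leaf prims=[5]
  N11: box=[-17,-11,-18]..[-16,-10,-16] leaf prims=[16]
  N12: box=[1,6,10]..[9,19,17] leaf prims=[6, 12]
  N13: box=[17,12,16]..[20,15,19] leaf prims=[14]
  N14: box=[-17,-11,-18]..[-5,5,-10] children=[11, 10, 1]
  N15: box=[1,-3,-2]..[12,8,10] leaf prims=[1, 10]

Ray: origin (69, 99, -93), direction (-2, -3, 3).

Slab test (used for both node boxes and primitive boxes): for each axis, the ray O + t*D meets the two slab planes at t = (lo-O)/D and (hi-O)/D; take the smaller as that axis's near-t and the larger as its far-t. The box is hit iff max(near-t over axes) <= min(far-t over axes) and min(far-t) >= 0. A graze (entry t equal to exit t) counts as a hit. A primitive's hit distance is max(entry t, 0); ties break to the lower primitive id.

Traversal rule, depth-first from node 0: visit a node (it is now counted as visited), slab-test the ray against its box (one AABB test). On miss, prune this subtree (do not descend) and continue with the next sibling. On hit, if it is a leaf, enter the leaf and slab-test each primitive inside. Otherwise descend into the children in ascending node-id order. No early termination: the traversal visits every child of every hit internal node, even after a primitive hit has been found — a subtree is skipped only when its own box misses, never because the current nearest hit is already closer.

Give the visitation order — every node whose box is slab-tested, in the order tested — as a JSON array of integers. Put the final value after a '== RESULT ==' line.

Walk:
N0 x:[47/2,87/2] y:[25,118/3] z:[73/3,112/3] -> hit [25,112/3], descend [2, 5, 6, 14]
  N2 x:[47/2,31] y:[25,118/3] z:[73/3,88/3] -> hit [25,88/3], descend [3, 9]
    N3 x:[29,31] y:[25,33] z:[73/3,88/3] -> hit [29,88/3] leaf, test {P4(miss), P15(miss)}
    N9 x:[47/2,30] y:[109/3,118/3] z:[79/3,83/3] -> miss, prune
  N5 x:[49/2,34] y:[80/3,113/3] z:[91/3,112/3] -> hit [91/3,34], descend [8, 12, 13, 15]
    N8 x:[29,32] y:[109/3,113/3] z:[103/3,112/3] -> miss, prune
    N12 x:[30,34] y:[80/3,31] z:[103/3,110/3] -> miss, prune
    N13 x:[49/2,26] y:[28,29] z:[109/3,112/3] -> miss, prune
    N15 x:[57/2,34] y:[91/3,34] z:[91/3,103/3] -> hit [91/3,34] leaf, test {P1@t=67/2, P10(miss)}
  N6 x:[77/2,87/2] y:[26,88/3] z:[74/3,100/3] -> miss, prune
  N14 x:[37,43] y:[94/3,110/3] z:[25,83/3] -> miss, prune

Summary -> nodes [0, 2, 3, 9, 5, 8, 12, 13, 15, 6, 14]; box-tests=11; leaf-entries=2; first=P1

== RESULT ==
[0, 2, 3, 9, 5, 8, 12, 13, 15, 6, 14]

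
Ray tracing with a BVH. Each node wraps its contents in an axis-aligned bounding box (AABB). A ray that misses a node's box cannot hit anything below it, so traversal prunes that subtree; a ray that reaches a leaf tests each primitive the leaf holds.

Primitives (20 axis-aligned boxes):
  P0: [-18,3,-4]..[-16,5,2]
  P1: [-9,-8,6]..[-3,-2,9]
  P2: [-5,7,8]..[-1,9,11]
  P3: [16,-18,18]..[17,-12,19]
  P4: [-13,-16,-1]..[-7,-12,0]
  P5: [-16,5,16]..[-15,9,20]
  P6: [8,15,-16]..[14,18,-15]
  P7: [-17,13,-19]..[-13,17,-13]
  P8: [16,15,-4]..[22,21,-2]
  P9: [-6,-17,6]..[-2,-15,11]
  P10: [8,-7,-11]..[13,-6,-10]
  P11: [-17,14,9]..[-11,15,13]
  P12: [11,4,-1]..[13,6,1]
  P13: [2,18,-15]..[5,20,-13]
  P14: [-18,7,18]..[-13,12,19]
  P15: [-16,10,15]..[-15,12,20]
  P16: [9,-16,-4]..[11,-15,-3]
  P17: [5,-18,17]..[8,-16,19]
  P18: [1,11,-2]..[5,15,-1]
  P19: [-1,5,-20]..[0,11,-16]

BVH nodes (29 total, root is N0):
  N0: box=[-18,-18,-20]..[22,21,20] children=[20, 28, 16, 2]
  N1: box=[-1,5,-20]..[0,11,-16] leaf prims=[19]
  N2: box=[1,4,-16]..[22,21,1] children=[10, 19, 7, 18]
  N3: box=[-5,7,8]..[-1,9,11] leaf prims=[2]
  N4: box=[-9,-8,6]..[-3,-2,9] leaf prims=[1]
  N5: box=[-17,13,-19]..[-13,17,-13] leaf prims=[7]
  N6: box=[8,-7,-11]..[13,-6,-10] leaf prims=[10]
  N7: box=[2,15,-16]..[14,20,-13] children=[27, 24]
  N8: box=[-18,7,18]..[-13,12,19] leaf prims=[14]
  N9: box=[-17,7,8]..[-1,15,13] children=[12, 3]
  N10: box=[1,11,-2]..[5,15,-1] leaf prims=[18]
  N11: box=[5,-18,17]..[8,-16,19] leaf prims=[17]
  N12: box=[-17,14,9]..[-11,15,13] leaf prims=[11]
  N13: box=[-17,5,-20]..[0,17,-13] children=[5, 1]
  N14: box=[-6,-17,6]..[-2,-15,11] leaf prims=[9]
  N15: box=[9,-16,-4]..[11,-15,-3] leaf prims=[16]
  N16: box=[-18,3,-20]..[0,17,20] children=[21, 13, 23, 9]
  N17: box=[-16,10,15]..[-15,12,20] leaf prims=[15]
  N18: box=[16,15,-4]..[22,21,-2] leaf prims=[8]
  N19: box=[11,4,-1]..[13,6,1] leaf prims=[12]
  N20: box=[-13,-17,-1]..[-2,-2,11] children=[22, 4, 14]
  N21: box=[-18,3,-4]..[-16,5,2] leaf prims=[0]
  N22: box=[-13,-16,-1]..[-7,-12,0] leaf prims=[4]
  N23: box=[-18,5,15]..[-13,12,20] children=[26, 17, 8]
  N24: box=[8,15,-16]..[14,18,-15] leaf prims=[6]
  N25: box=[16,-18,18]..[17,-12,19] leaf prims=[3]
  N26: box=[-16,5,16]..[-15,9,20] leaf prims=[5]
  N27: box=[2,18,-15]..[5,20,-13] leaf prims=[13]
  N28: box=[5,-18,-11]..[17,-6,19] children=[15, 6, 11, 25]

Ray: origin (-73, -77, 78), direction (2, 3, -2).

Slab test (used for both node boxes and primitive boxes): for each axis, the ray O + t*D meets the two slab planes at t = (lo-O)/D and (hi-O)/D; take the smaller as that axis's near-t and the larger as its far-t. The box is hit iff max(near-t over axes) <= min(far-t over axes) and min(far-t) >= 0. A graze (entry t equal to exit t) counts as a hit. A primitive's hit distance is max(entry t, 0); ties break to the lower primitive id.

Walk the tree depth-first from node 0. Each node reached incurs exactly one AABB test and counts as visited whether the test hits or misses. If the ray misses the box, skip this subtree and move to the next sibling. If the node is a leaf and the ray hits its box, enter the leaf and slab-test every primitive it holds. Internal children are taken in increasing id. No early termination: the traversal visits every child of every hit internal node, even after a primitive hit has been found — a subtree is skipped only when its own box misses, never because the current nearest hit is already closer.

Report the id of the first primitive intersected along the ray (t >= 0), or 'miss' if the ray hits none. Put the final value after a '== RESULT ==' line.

Walk:
N0 x:[55/2,95/2] y:[59/3,98/3] z:[29,49] -> hit [29,98/3], descend [2, 16, 20, 28]
  N2 x:[37,95/2] y:[27,98/3] z:[77/2,47] -> miss, prune
  N16 x:[55/2,73/2] y:[80/3,94/3] z:[29,49] -> hit [29,94/3], descend [9, 13, 21, 23]
    N9 x:[28,36] y:[28,92/3] z:[65/2,35] -> miss, prune
    N13 x:[28,73/2] y:[82/3,94/3] z:[91/2,49] -> miss, prune
    N21 x:[55/2,57/2] y:[80/3,82/3] z:[38,41] -> miss, prune
    N23 x:[55/2,30] y:[82/3,89/3] z:[29,63/2] -> hit [29,89/3], descend [8, 17, 26]
      N8 x:[55/2,30] y:[28,89/3] z:[59/2,30] -> hit [59/2,89/3] leaf, test {P14@t=59/2}
      N17 x:[57/2,29] y:[29,89/3] z:[29,63/2] -> hit [29,29] leaf, test {P15@t=29}
      N26 x:[57/2,29] y:[82/3,86/3] z:[29,31] -> miss, prune
  N20 x:[30,71/2] y:[20,25] z:[67/2,79/2] -> miss, prune
  N28 x:[39,45] y:[59/3,71/3] z:[59/2,89/2] -> miss, prune

12 AABB tests over nodes [0, 2, 16, 9, 13, 21, 23, 8, 17, 26, 20, 28]; 2 leaves entered; closest P15.

== RESULT ==
15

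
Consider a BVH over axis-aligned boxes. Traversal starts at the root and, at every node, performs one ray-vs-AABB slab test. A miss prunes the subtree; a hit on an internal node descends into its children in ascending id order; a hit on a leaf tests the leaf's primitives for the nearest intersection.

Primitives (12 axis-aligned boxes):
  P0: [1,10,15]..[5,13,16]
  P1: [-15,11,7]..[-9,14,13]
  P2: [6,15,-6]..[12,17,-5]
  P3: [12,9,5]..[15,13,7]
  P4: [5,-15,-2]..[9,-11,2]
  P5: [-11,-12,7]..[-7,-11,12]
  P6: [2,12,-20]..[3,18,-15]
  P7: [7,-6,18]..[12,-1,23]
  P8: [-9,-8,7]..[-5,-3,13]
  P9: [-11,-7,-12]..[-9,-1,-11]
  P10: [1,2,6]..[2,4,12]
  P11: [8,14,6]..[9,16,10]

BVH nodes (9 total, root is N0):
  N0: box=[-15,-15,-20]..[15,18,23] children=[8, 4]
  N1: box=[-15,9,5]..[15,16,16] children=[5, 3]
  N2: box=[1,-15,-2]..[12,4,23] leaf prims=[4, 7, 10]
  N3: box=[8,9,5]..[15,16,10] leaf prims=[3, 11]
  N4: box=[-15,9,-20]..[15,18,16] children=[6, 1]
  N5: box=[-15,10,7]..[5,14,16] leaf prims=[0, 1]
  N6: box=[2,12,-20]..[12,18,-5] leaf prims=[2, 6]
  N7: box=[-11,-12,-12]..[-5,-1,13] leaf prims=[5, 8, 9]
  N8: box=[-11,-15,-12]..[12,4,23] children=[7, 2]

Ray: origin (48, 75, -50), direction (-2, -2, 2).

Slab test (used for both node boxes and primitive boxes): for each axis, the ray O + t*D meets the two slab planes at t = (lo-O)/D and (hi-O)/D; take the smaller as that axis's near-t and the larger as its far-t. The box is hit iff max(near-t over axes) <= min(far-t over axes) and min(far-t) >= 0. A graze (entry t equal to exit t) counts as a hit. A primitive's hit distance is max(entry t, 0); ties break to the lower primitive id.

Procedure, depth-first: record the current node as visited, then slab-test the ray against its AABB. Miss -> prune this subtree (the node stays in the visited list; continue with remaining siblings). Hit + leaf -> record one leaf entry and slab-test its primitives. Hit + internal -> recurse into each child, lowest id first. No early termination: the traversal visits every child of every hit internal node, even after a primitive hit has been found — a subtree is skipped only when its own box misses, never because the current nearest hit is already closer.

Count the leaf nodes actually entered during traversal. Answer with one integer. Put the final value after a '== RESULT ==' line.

Traverse from the root:
N0 x:[33/2,63/2] y:[57/2,45] z:[15,73/2] -> hit [57/2,63/2], descend [4, 8]
  N4 x:[33/2,63/2] y:[57/2,33] z:[15,33] -> hit [57/2,63/2], descend [1, 6]
    N1 x:[33/2,63/2] y:[59/2,33] z:[55/2,33] -> hit [59/2,63/2], descend [3, 5]
      N3 x:[33/2,20] y:[59/2,33] z:[55/2,30] -> miss, prune
      N5 x:[43/2,63/2] y:[61/2,65/2] z:[57/2,33] -> hit [61/2,63/2] leaf, test {P0(miss), P1@t=61/2}
    N6 x:[18,23] y:[57/2,63/2] z:[15,45/2] -> miss, prune
  N8 x:[18,59/2] y:[71/2,45] z:[19,73/2] -> miss, prune

Summary -> nodes [0, 4, 1, 3, 5, 6, 8]; box-tests=7; leaf-entries=1; first=P1

== RESULT ==
1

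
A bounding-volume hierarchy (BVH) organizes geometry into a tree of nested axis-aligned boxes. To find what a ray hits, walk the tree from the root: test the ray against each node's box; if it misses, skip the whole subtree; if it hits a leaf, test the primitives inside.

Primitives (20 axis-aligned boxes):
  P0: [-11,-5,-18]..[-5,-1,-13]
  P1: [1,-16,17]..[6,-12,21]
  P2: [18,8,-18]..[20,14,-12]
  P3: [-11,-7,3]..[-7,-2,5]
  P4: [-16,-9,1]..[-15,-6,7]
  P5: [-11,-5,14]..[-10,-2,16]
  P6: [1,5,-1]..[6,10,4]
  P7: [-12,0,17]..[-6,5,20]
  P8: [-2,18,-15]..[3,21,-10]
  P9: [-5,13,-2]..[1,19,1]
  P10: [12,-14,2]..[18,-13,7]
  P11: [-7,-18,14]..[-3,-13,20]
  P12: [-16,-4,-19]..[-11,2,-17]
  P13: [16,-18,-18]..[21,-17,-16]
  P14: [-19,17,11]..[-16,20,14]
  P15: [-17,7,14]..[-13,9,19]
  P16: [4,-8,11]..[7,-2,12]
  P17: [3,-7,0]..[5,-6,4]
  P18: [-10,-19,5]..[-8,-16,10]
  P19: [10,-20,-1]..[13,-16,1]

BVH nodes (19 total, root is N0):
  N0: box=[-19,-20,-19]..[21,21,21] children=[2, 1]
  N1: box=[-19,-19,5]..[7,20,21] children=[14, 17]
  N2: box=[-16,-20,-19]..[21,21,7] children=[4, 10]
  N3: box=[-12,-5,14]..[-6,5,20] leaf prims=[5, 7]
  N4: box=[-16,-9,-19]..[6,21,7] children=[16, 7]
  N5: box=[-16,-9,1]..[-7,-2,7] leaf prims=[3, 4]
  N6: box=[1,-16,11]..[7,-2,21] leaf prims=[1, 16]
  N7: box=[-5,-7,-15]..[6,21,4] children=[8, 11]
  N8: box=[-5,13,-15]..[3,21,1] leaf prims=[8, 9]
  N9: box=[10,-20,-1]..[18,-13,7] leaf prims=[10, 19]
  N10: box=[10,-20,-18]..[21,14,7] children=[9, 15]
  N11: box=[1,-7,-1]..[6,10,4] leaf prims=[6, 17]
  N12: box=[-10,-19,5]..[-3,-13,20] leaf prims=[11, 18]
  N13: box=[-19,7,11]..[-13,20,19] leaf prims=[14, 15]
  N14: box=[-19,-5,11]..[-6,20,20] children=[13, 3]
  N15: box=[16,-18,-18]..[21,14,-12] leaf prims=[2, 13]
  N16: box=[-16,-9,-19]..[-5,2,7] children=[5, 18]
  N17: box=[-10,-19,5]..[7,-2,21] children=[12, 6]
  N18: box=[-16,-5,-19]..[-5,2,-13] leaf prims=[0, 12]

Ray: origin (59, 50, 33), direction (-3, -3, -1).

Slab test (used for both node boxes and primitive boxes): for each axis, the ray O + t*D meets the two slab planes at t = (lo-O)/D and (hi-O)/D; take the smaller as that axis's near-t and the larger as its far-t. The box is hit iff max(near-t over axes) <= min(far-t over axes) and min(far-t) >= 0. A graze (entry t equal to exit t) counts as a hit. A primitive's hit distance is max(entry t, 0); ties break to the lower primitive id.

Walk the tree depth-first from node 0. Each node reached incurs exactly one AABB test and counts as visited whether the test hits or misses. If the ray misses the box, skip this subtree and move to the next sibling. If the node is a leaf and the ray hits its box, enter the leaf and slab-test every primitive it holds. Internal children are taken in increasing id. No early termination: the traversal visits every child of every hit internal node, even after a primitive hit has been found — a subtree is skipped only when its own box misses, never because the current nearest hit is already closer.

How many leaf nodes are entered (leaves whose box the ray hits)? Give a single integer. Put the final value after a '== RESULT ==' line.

Traverse from the root:
N0 x:[38/3,26] y:[29/3,70/3] z:[12,52] -> hit [38/3,70/3], descend [1, 2]
  N1 x:[52/3,26] y:[10,23] z:[12,28] -> hit [52/3,23], descend [14, 17]
    N14 x:[65/3,26] y:[10,55/3] z:[13,22] -> miss, prune
    N17 x:[52/3,23] y:[52/3,23] z:[12,28] -> hit [52/3,23], descend [6, 12]
      N6 x:[52/3,58/3] y:[52/3,22] z:[12,22] -> hit [52/3,58/3] leaf, test {P1(miss), P16(miss)}
      N12 x:[62/3,23] y:[21,23] z:[13,28] -> hit [21,23] leaf, test {P11(miss), P18@t=23}
  N2 x:[38/3,25] y:[29/3,70/3] z:[26,52] -> miss, prune

Summary -> nodes [0, 1, 14, 17, 6, 12, 2]; box-tests=7; leaf-entries=2; first=P18

== RESULT ==
2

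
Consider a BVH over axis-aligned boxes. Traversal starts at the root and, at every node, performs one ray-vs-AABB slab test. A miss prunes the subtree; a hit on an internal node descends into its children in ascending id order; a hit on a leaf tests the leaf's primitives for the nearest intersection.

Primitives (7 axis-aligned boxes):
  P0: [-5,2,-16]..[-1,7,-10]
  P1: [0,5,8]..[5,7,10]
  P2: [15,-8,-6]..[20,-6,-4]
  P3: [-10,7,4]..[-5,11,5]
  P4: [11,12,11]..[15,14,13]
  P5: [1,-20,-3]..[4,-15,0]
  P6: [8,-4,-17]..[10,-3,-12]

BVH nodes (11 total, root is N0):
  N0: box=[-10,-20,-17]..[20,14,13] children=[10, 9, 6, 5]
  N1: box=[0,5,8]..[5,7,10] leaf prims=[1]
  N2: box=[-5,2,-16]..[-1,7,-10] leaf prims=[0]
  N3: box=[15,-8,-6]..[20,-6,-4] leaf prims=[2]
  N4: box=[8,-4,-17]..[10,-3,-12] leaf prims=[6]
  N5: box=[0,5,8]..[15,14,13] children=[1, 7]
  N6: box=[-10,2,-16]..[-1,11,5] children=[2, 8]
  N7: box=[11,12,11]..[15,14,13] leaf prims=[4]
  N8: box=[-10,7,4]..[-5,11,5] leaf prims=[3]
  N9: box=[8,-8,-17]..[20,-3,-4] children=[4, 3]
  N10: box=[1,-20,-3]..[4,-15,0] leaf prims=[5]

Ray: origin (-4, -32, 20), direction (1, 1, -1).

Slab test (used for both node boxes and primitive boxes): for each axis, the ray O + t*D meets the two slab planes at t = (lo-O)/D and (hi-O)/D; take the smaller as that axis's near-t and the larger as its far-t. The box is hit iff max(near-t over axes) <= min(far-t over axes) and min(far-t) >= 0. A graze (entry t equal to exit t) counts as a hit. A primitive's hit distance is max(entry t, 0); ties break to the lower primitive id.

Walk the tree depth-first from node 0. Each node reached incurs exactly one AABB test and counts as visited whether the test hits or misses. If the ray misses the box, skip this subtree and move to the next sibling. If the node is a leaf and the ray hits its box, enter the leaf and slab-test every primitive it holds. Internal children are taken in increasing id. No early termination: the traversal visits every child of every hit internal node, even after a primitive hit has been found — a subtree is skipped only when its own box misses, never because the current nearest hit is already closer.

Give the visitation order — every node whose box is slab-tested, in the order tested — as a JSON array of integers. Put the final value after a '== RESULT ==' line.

Walk:
N0 x:[-6,24] y:[12,46] z:[7,37] -> hit [12,24], descend [5, 6, 9, 10]
  N5 x:[4,19] y:[37,46] z:[7,12] -> miss, prune
  N6 x:[-6,3] y:[34,43] z:[15,36] -> miss, prune
  N9 x:[12,24] y:[24,29] z:[24,37] -> hit [24,24], descend [3, 4]
    N3 x:[19,24] y:[24,26] z:[24,26] -> hit [24,24] leaf, test {P2@t=24}
    N4 x:[12,14] y:[28,29] z:[32,37] -> miss, prune
  N10 x:[5,8] y:[12,17] z:[20,23] -> miss, prune

Visited [0, 5, 6, 9, 3, 4, 10]. Tests: 7 box, 1 leaf. Nearest: P2.

== RESULT ==
[0, 5, 6, 9, 3, 4, 10]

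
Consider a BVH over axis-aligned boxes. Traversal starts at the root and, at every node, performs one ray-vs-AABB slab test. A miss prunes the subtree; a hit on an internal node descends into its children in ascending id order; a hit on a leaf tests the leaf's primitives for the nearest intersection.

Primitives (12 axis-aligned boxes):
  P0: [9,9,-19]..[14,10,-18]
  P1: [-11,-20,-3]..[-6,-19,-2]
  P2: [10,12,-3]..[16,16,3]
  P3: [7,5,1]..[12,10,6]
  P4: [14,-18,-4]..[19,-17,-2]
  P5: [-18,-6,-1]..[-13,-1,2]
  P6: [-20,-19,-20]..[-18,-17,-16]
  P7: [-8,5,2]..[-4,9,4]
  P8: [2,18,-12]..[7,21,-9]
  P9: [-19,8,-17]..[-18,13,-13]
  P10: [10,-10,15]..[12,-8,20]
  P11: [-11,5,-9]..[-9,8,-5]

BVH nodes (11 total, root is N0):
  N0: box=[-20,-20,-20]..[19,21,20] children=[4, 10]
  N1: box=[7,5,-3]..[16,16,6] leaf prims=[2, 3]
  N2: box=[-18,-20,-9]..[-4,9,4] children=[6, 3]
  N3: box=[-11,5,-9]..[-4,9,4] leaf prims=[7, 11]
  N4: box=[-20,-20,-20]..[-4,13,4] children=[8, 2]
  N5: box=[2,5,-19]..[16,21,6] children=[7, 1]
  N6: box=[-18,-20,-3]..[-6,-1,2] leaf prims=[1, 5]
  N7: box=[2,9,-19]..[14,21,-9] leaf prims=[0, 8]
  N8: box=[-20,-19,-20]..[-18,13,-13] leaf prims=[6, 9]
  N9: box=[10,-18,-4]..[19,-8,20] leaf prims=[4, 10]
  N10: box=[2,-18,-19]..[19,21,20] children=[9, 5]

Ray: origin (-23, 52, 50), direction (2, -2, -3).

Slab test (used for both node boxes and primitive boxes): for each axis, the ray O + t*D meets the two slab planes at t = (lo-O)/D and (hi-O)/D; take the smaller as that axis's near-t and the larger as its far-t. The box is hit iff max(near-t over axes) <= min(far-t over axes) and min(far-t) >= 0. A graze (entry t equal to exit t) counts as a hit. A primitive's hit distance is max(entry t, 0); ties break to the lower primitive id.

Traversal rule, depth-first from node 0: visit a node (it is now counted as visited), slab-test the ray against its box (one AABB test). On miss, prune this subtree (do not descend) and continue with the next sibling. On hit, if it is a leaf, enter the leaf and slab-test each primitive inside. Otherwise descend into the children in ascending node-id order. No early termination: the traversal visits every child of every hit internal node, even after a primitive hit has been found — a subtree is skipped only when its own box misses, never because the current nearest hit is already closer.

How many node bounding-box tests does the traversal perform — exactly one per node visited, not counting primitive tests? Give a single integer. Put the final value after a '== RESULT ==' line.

Trace the traversal:
N0 x:[3/2,21] y:[31/2,36] z:[10,70/3] -> hit [31/2,21], descend [4, 10]
  N4 x:[3/2,19/2] y:[39/2,36] z:[46/3,70/3] -> miss, prune
  N10 x:[25/2,21] y:[31/2,35] z:[10,23] -> hit [31/2,21], descend [5, 9]
    N5 x:[25/2,39/2] y:[31/2,47/2] z:[44/3,23] -> hit [31/2,39/2], descend [1, 7]
      N1 x:[15,39/2] y:[18,47/2] z:[44/3,53/3] -> miss, prune
      N7 x:[25/2,37/2] y:[31/2,43/2] z:[59/3,23] -> miss, prune
    N9 x:[33/2,21] y:[30,35] z:[10,18] -> miss, prune

Visited [0, 4, 10, 5, 1, 7, 9]. Tests: 7 box, 0 leaf. Nearest: miss.

== RESULT ==
7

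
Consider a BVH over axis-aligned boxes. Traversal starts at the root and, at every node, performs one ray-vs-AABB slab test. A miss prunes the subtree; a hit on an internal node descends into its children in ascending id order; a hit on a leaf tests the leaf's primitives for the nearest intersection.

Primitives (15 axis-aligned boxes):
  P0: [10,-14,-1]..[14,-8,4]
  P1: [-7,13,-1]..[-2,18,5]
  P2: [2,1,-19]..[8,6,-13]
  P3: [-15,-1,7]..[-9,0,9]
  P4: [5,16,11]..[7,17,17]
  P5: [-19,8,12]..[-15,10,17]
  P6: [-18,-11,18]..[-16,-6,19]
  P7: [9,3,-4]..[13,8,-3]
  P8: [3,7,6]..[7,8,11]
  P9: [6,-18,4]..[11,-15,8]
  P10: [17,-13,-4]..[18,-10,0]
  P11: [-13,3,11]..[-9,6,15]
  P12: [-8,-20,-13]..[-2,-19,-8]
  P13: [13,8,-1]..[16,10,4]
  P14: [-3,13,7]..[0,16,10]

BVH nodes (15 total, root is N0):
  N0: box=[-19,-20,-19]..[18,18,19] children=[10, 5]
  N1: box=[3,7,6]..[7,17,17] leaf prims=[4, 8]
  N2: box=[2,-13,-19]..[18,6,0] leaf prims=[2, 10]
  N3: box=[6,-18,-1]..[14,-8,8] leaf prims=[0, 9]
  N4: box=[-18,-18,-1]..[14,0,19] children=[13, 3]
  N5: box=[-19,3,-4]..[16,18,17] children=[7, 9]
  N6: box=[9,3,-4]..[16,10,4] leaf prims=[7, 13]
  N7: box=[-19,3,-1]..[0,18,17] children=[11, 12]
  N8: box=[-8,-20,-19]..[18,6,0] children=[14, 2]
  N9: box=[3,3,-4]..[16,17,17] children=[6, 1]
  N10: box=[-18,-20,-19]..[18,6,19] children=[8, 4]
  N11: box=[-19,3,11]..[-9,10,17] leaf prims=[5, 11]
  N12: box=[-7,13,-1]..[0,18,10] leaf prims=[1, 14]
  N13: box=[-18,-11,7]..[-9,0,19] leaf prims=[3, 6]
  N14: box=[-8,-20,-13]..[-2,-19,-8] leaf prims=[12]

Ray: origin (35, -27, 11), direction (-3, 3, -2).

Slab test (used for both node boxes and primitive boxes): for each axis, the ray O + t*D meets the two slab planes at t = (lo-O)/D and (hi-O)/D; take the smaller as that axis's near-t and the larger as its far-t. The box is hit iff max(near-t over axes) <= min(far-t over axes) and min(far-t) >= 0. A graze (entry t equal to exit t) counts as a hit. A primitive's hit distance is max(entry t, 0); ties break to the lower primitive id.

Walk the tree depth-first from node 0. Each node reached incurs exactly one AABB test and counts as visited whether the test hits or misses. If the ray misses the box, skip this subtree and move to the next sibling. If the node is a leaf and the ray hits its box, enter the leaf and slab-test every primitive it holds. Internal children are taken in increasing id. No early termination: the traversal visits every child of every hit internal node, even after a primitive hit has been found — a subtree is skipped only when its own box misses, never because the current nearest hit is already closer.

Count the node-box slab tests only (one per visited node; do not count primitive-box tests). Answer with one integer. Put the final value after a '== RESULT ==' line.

Walk:
N0 x:[17/3,18] y:[7/3,15] z:[-4,15] -> hit [17/3,15], descend [5, 10]
  N5 x:[19/3,18] y:[10,15] z:[-3,15/2] -> miss, prune
  N10 x:[17/3,53/3] y:[7/3,11] z:[-4,15] -> hit [17/3,11], descend [4, 8]
    N4 x:[7,53/3] y:[3,9] z:[-4,6] -> miss, prune
    N8 x:[17/3,43/3] y:[7/3,11] z:[11/2,15] -> hit [17/3,11], descend [2, 14]
      N2 x:[17/3,11] y:[14/3,11] z:[11/2,15] -> hit [17/3,11] leaf, test {P2(miss), P10@t=17/3}
      N14 x:[37/3,43/3] y:[7/3,8/3] z:[19/2,12] -> miss, prune

Summary -> nodes [0, 5, 10, 4, 8, 2, 14]; box-tests=7; leaf-entries=1; first=P10

== RESULT ==
7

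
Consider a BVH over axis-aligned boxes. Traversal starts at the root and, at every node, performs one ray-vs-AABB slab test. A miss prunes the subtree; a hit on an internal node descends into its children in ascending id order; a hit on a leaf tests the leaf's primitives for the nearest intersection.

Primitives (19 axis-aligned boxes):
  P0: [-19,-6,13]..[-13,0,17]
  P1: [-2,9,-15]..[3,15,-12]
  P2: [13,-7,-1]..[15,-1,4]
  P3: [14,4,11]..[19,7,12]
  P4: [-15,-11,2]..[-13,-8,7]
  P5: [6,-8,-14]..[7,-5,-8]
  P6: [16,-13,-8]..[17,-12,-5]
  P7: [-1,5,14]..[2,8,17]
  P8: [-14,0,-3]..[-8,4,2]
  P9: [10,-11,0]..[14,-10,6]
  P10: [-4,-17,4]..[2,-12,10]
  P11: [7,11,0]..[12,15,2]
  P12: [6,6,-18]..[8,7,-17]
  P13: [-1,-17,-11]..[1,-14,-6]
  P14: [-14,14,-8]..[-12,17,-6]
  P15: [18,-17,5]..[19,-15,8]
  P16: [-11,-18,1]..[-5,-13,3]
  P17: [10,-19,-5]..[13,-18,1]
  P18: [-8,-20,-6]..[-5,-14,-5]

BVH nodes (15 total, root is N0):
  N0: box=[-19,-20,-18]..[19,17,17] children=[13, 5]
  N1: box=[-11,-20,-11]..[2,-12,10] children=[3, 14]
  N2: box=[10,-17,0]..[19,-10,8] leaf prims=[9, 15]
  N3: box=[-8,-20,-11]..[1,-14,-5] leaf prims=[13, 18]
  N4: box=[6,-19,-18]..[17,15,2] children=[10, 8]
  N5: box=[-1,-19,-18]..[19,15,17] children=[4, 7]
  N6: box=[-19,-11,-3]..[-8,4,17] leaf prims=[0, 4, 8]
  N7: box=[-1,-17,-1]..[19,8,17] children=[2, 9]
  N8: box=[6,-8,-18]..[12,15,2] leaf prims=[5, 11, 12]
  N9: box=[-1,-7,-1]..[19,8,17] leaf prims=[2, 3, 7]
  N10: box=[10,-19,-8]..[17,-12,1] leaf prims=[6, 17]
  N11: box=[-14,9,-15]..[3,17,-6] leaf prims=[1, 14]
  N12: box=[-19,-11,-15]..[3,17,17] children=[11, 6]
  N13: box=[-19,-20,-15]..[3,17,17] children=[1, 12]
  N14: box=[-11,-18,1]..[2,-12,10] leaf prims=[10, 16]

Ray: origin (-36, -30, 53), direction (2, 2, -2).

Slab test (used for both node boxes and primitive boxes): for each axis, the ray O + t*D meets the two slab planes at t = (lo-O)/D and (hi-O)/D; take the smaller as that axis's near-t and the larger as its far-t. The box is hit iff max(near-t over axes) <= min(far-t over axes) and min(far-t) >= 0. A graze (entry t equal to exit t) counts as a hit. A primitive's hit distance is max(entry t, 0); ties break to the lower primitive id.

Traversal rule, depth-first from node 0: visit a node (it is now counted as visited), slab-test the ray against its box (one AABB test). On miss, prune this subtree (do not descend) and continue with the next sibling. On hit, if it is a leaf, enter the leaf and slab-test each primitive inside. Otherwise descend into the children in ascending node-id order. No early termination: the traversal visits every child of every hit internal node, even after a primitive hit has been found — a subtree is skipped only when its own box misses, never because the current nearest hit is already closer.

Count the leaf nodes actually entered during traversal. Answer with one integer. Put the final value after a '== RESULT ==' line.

Walk:
N0 x:[17/2,55/2] y:[5,47/2] z:[18,71/2] -> hit [18,47/2], descend [5, 13]
  N5 x:[35/2,55/2] y:[11/2,45/2] z:[18,71/2] -> hit [18,45/2], descend [4, 7]
    N4 x:[21,53/2] y:[11/2,45/2] z:[51/2,71/2] -> miss, prune
    N7 x:[35/2,55/2] y:[13/2,19] z:[18,27] -> hit [18,19], descend [2, 9]
      N2 x:[23,55/2] y:[13/2,10] z:[45/2,53/2] -> miss, prune
      N9 x:[35/2,55/2] y:[23/2,19] z:[18,27] -> hit [18,19] leaf, test {P2(miss), P3(miss), P7@t=18}
  N13 x:[17/2,39/2] y:[5,47/2] z:[18,34] -> hit [18,39/2], descend [1, 12]
    N1 x:[25/2,19] y:[5,9] z:[43/2,32] -> miss, prune
    N12 x:[17/2,39/2] y:[19/2,47/2] z:[18,34] -> hit [18,39/2], descend [6, 11]
      N6 x:[17/2,14] y:[19/2,17] z:[18,28] -> miss, prune
      N11 x:[11,39/2] y:[39/2,47/2] z:[59/2,34] -> miss, prune

11 AABB tests over nodes [0, 5, 4, 7, 2, 9, 13, 1, 12, 6, 11]; 1 leaf entered; closest P7.

== RESULT ==
1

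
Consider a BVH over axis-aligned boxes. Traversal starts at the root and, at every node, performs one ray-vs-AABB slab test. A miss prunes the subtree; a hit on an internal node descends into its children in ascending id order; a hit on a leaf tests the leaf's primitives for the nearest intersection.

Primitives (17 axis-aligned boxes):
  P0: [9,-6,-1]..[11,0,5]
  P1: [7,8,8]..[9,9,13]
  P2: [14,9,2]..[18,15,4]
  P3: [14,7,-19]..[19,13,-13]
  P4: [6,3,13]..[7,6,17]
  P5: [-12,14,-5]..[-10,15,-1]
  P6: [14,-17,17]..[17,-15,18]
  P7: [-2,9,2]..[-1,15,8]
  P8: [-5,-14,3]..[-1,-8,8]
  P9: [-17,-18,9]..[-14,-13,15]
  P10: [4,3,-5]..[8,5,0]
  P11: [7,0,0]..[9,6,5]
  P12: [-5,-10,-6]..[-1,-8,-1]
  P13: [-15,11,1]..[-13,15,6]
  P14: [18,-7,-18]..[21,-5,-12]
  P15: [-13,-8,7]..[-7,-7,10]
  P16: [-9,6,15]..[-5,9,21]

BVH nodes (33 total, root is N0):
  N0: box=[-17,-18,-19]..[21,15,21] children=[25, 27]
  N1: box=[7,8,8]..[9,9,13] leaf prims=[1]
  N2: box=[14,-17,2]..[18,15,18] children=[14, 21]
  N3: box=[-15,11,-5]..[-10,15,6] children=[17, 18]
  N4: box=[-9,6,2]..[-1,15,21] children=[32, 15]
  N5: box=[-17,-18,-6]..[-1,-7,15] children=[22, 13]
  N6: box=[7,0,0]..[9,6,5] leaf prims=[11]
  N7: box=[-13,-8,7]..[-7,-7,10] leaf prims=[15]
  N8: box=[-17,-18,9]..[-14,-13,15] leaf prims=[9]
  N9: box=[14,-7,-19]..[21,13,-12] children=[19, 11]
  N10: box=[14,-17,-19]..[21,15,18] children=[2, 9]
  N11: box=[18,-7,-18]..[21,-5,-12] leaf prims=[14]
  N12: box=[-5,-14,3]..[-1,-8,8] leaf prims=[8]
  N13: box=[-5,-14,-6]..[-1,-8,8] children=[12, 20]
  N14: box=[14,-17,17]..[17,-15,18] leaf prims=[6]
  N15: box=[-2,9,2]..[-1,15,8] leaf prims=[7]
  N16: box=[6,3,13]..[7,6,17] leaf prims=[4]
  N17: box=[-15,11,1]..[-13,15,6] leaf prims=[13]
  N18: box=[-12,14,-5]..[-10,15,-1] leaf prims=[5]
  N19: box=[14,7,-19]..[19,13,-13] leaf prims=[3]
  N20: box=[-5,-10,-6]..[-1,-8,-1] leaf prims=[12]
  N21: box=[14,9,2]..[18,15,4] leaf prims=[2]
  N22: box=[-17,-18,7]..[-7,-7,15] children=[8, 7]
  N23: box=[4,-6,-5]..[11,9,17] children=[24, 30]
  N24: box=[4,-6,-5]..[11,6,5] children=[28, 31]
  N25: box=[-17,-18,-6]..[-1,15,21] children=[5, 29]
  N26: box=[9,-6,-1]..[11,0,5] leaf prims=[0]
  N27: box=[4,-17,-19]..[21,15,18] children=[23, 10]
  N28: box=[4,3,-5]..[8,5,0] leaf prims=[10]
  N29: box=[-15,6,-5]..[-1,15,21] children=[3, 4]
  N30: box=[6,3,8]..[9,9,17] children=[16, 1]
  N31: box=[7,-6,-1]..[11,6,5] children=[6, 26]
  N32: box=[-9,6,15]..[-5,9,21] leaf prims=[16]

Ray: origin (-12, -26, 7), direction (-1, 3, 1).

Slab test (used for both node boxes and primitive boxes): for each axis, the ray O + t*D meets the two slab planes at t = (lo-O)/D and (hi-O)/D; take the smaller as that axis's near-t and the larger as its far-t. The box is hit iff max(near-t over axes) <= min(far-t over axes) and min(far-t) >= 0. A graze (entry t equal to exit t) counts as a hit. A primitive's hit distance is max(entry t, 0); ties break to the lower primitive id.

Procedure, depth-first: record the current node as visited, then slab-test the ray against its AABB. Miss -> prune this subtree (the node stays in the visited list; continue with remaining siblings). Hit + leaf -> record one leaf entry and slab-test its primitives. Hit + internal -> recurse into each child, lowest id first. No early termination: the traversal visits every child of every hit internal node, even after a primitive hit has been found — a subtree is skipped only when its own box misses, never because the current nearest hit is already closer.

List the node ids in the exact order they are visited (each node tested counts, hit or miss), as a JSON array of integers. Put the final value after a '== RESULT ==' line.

Walk:
N0 x:[-33,5] y:[8/3,41/3] z:[-26,14] -> hit [8/3,5], descend [25, 27]
  N25 x:[-11,5] y:[8/3,41/3] z:[-13,14] -> hit [8/3,5], descend [5, 29]
    N5 x:[-11,5] y:[8/3,19/3] z:[-13,8] -> hit [8/3,5], descend [13, 22]
      N13 x:[-11,-7] y:[4,6] z:[-13,1] -> miss, prune
      N22 x:[-5,5] y:[8/3,19/3] z:[0,8] -> hit [8/3,5], descend [7, 8]
        N7 x:[-5,1] y:[6,19/3] z:[0,3] -> miss, prune
        N8 x:[2,5] y:[8/3,13/3] z:[2,8] -> hit [8/3,13/3] leaf, test {P9@t=8/3}
    N29 x:[-11,3] y:[32/3,41/3] z:[-12,14] -> miss, prune
  N27 x:[-33,-16] y:[3,41/3] z:[-26,11] -> miss, prune

Summary -> nodes [0, 25, 5, 13, 22, 7, 8, 29, 27]; box-tests=9; leaf-entries=1; first=P9

== RESULT ==
[0, 25, 5, 13, 22, 7, 8, 29, 27]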